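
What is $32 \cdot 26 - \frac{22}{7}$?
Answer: $\frac{5802}{7} \approx 828.86$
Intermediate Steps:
$32 \cdot 26 - \frac{22}{7} = 832 - \frac{22}{7} = \frac{5802}{7}$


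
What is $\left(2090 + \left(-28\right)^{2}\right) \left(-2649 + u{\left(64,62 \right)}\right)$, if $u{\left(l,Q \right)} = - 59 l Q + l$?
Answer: $-680267178$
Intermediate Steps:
$u{\left(l,Q \right)} = l - 59 Q l$ ($u{\left(l,Q \right)} = - 59 Q l + l = l - 59 Q l$)
$\left(2090 + \left(-28\right)^{2}\right) \left(-2649 + u{\left(64,62 \right)}\right) = \left(2090 + \left(-28\right)^{2}\right) \left(-2649 + 64 \left(1 - 3658\right)\right) = \left(2090 + 784\right) \left(-2649 + 64 \left(1 - 3658\right)\right) = 2874 \left(-2649 + 64 \left(-3657\right)\right) = 2874 \left(-2649 - 234048\right) = 2874 \left(-236697\right) = -680267178$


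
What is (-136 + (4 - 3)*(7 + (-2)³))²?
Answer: 18769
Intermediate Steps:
(-136 + (4 - 3)*(7 + (-2)³))² = (-136 + 1*(7 - 8))² = (-136 + 1*(-1))² = (-136 - 1)² = (-137)² = 18769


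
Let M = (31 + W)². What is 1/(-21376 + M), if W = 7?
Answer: -1/19932 ≈ -5.0171e-5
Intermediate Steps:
M = 1444 (M = (31 + 7)² = 38² = 1444)
1/(-21376 + M) = 1/(-21376 + 1444) = 1/(-19932) = -1/19932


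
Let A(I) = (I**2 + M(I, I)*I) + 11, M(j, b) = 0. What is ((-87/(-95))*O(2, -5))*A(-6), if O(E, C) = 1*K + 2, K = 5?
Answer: 28623/95 ≈ 301.29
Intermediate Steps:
O(E, C) = 7 (O(E, C) = 1*5 + 2 = 5 + 2 = 7)
A(I) = 11 + I**2 (A(I) = (I**2 + 0*I) + 11 = (I**2 + 0) + 11 = I**2 + 11 = 11 + I**2)
((-87/(-95))*O(2, -5))*A(-6) = (-87/(-95)*7)*(11 + (-6)**2) = (-87*(-1/95)*7)*(11 + 36) = ((87/95)*7)*47 = (609/95)*47 = 28623/95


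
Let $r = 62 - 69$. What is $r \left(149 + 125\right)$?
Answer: $-1918$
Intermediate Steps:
$r = -7$ ($r = 62 - 69 = -7$)
$r \left(149 + 125\right) = - 7 \left(149 + 125\right) = \left(-7\right) 274 = -1918$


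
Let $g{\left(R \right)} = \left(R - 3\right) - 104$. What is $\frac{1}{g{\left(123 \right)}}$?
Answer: $\frac{1}{16} \approx 0.0625$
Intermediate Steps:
$g{\left(R \right)} = -107 + R$ ($g{\left(R \right)} = \left(-3 + R\right) - 104 = -107 + R$)
$\frac{1}{g{\left(123 \right)}} = \frac{1}{-107 + 123} = \frac{1}{16}$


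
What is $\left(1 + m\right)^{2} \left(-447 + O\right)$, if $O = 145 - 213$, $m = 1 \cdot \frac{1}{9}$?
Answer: $- \frac{51500}{81} \approx -635.8$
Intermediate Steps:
$m = \frac{1}{9}$ ($m = 1 \cdot \frac{1}{9} = \frac{1}{9} \approx 0.11111$)
$O = -68$
$\left(1 + m\right)^{2} \left(-447 + O\right) = \left(1 + \frac{1}{9}\right)^{2} \left(-447 - 68\right) = \left(\frac{10}{9}\right)^{2} \left(-515\right) = \frac{100}{81} \left(-515\right) = - \frac{51500}{81}$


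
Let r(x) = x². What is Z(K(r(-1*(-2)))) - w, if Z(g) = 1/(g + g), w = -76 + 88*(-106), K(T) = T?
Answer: 75233/8 ≈ 9404.1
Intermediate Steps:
w = -9404 (w = -76 - 9328 = -9404)
Z(g) = 1/(2*g)
Z(K(r(-1*(-2)))) - w = 1/(2*((-1*(-2))²)) - 1*(-9404) = 1/(2*(2²)) + 9404 = (½)/4 + 9404 = (½)*(¼) + 9404 = ⅛ + 9404 = 75233/8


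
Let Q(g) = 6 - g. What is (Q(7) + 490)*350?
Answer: 171150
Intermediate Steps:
(Q(7) + 490)*350 = ((6 - 1*7) + 490)*350 = ((6 - 7) + 490)*350 = (-1 + 490)*350 = 489*350 = 171150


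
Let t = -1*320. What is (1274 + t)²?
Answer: 910116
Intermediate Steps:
t = -320
(1274 + t)² = (1274 - 320)² = 954² = 910116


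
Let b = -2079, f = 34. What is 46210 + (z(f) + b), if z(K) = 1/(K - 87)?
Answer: 2338942/53 ≈ 44131.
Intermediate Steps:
z(K) = 1/(-87 + K)
46210 + (z(f) + b) = 46210 + (1/(-87 + 34) - 2079) = 46210 + (1/(-53) - 2079) = 46210 + (-1/53 - 2079) = 46210 - 110188/53 = 2338942/53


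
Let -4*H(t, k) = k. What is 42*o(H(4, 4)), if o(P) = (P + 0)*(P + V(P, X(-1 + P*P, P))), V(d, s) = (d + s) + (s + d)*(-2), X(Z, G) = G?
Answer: -42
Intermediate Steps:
H(t, k) = -k/4
V(d, s) = -d - s (V(d, s) = (d + s) + (d + s)*(-2) = (d + s) + (-2*d - 2*s) = -d - s)
o(P) = -P**2 (o(P) = (P + 0)*(P + (-P - P)) = P*(P - 2*P) = P*(-P) = -P**2)
42*o(H(4, 4)) = 42*(-(-1/4*4)**2) = 42*(-1*(-1)**2) = 42*(-1*1) = 42*(-1) = -42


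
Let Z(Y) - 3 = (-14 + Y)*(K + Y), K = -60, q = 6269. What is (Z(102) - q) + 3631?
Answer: 1061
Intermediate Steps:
Z(Y) = 3 + (-60 + Y)*(-14 + Y) (Z(Y) = 3 + (-14 + Y)*(-60 + Y) = 3 + (-60 + Y)*(-14 + Y))
(Z(102) - q) + 3631 = ((843 + 102**2 - 74*102) - 1*6269) + 3631 = ((843 + 10404 - 7548) - 6269) + 3631 = (3699 - 6269) + 3631 = -2570 + 3631 = 1061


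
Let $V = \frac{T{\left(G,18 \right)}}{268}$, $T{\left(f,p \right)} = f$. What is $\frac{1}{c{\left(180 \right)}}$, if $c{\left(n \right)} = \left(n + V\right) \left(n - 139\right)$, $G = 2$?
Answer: $\frac{134}{988961} \approx 0.0001355$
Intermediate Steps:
$V = \frac{1}{134}$ ($V = \frac{2}{268} = 2 \cdot \frac{1}{268} = \frac{1}{134} \approx 0.0074627$)
$c{\left(n \right)} = \left(-139 + n\right) \left(\frac{1}{134} + n\right)$ ($c{\left(n \right)} = \left(n + \frac{1}{134}\right) \left(n - 139\right) = \left(\frac{1}{134} + n\right) \left(-139 + n\right) = \left(-139 + n\right) \left(\frac{1}{134} + n\right)$)
$\frac{1}{c{\left(180 \right)}} = \frac{1}{- \frac{139}{134} + 180^{2} - \frac{1676250}{67}} = \frac{1}{- \frac{139}{134} + 32400 - \frac{1676250}{67}} = \frac{1}{\frac{988961}{134}} = \frac{134}{988961}$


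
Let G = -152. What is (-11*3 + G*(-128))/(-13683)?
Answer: -19423/13683 ≈ -1.4195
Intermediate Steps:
(-11*3 + G*(-128))/(-13683) = (-11*3 - 152*(-128))/(-13683) = (-33 + 19456)*(-1/13683) = 19423*(-1/13683) = -19423/13683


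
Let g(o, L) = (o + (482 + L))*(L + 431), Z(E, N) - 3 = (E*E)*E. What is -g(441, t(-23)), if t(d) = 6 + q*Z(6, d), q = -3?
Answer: 59840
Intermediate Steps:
Z(E, N) = 3 + E³ (Z(E, N) = 3 + (E*E)*E = 3 + E²*E = 3 + E³)
t(d) = -651 (t(d) = 6 - 3*(3 + 6³) = 6 - 3*(3 + 216) = 6 - 3*219 = 6 - 657 = -651)
g(o, L) = (431 + L)*(482 + L + o) (g(o, L) = (482 + L + o)*(431 + L) = (431 + L)*(482 + L + o))
-g(441, t(-23)) = -(207742 + (-651)² + 431*441 + 913*(-651) - 651*441) = -(207742 + 423801 + 190071 - 594363 - 287091) = -1*(-59840) = 59840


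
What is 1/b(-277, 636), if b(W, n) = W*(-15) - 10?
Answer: 1/4145 ≈ 0.00024125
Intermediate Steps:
b(W, n) = -10 - 15*W (b(W, n) = -15*W - 10 = -10 - 15*W)
1/b(-277, 636) = 1/(-10 - 15*(-277)) = 1/(-10 + 4155) = 1/4145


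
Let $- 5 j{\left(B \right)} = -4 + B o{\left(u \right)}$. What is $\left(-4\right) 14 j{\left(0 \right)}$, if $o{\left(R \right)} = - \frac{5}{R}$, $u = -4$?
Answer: $- \frac{224}{5} \approx -44.8$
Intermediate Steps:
$j{\left(B \right)} = \frac{4}{5} - \frac{B}{4}$ ($j{\left(B \right)} = - \frac{-4 + B \left(- \frac{5}{-4}\right)}{5} = - \frac{-4 + B \left(\left(-5\right) \left(- \frac{1}{4}\right)\right)}{5} = - \frac{-4 + B \frac{5}{4}}{5} = - \frac{-4 + \frac{5 B}{4}}{5} = \frac{4}{5} - \frac{B}{4}$)
$\left(-4\right) 14 j{\left(0 \right)} = \left(-4\right) 14 \left(\frac{4}{5} - 0\right) = - 56 \left(\frac{4}{5} + 0\right) = \left(-56\right) \frac{4}{5} = - \frac{224}{5}$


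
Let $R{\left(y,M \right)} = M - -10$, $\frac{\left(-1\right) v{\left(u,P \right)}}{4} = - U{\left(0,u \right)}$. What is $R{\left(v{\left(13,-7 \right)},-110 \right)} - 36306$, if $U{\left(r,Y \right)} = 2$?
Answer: $-36406$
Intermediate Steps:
$v{\left(u,P \right)} = 8$ ($v{\left(u,P \right)} = - 4 \left(\left(-1\right) 2\right) = \left(-4\right) \left(-2\right) = 8$)
$R{\left(y,M \right)} = 10 + M$ ($R{\left(y,M \right)} = M + 10 = 10 + M$)
$R{\left(v{\left(13,-7 \right)},-110 \right)} - 36306 = \left(10 - 110\right) - 36306 = -100 - 36306 = -36406$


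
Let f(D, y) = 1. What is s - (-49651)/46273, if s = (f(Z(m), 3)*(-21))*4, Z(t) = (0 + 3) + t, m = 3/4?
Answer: -3837281/46273 ≈ -82.927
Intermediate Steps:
m = ¾ (m = 3*(¼) = ¾ ≈ 0.75000)
Z(t) = 3 + t
s = -84 (s = (1*(-21))*4 = -21*4 = -84)
s - (-49651)/46273 = -84 - (-49651)/46273 = -84 - 1*(-49651/46273) = -84 + 49651/46273 = -3837281/46273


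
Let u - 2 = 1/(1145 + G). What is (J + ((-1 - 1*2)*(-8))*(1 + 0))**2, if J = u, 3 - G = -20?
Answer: 922276161/1364224 ≈ 676.04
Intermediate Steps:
G = 23 (G = 3 - 1*(-20) = 3 + 20 = 23)
u = 2337/1168 (u = 2 + 1/(1145 + 23) = 2 + 1/1168 = 2337/1168 ≈ 2.0009)
J = 2337/1168 ≈ 2.0009
(J + ((-1 - 1*2)*(-8))*(1 + 0))**2 = (2337/1168 + ((-1 - 1*2)*(-8))*(1 + 0))**2 = (2337/1168 + ((-1 - 2)*(-8))*1)**2 = (2337/1168 - 3*(-8)*1)**2 = (2337/1168 + 24*1)**2 = (2337/1168 + 24)**2 = (30369/1168)**2 = 922276161/1364224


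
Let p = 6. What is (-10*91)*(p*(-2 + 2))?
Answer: 0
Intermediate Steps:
(-10*91)*(p*(-2 + 2)) = (-10*91)*(6*(-2 + 2)) = -5460*0 = -910*0 = 0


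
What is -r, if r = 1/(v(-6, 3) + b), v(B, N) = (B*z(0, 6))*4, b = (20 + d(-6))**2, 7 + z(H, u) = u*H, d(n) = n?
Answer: -1/364 ≈ -0.0027473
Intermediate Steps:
z(H, u) = -7 + H*u (z(H, u) = -7 + u*H = -7 + H*u)
b = 196 (b = (20 - 6)**2 = 14**2 = 196)
v(B, N) = -28*B (v(B, N) = (B*(-7 + 0*6))*4 = (B*(-7 + 0))*4 = (B*(-7))*4 = -7*B*4 = -28*B)
r = 1/364 (r = 1/(-28*(-6) + 196) = 1/(168 + 196) = 1/364 ≈ 0.0027473)
-r = -1*1/364 = -1/364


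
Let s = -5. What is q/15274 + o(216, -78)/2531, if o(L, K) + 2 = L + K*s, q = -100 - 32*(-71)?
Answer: 7361414/19329247 ≈ 0.38084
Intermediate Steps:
q = 2172 (q = -100 + 2272 = 2172)
o(L, K) = -2 + L - 5*K (o(L, K) = -2 + (L + K*(-5)) = -2 + (L - 5*K) = -2 + L - 5*K)
q/15274 + o(216, -78)/2531 = 2172/15274 + (-2 + 216 - 5*(-78))/2531 = 2172*(1/15274) + (-2 + 216 + 390)*(1/2531) = 1086/7637 + 604*(1/2531) = 1086/7637 + 604/2531 = 7361414/19329247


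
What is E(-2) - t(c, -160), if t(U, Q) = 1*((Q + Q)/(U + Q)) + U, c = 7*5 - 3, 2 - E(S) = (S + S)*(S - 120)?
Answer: -1041/2 ≈ -520.50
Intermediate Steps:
E(S) = 2 - 2*S*(-120 + S) (E(S) = 2 - (S + S)*(S - 120) = 2 - 2*S*(-120 + S))
c = 32 (c = 35 - 3 = 32)
t(U, Q) = U + 2*Q/(Q + U) (t(U, Q) = 1*((2*Q)/(Q + U)) + U = 1*(2*Q/(Q + U)) + U = 2*Q/(Q + U) + U = U + 2*Q/(Q + U))
E(-2) - t(c, -160) = (2 - 2*(-2)² + 240*(-2)) - (32² + 2*(-160) - 160*32)/(-160 + 32) = (2 - 2*4 - 480) - (1024 - 320 - 5120)/(-128) = (2 - 8 - 480) - (-1)*(-4416)/128 = -486 - 1*69/2 = -486 - 69/2 = -1041/2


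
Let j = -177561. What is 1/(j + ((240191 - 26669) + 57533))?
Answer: 1/93494 ≈ 1.0696e-5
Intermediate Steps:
1/(j + ((240191 - 26669) + 57533)) = 1/(-177561 + ((240191 - 26669) + 57533)) = 1/(-177561 + (213522 + 57533)) = 1/(-177561 + 271055) = 1/93494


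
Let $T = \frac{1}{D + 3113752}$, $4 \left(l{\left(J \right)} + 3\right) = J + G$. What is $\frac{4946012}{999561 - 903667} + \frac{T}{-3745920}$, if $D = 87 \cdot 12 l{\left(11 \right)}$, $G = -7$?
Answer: $\frac{28825467764372657333}{558872361368463360} \approx 51.578$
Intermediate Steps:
$l{\left(J \right)} = - \frac{19}{4} + \frac{J}{4}$ ($l{\left(J \right)} = -3 + \frac{J - 7}{4} = -3 + \frac{-7 + J}{4} = -3 + \left(- \frac{7}{4} + \frac{J}{4}\right) = - \frac{19}{4} + \frac{J}{4}$)
$D = -2088$ ($D = 87 \cdot 12 \left(- \frac{19}{4} + \frac{1}{4} \cdot 11\right) = 1044 \left(- \frac{19}{4} + \frac{11}{4}\right) = 1044 \left(-2\right) = -2088$)
$T = \frac{1}{3111664}$ ($T = \frac{1}{-2088 + 3113752} = \frac{1}{3111664} \approx 3.2137 \cdot 10^{-7}$)
$\frac{4946012}{999561 - 903667} + \frac{T}{-3745920} = \frac{4946012}{999561 - 903667} + \frac{1}{3111664 \left(-3745920\right)} = \frac{4946012}{999561 - 903667} + \frac{1}{3111664} \left(- \frac{1}{3745920}\right) = \frac{4946012}{95894} - \frac{1}{11656044410880} = 4946012 \cdot \frac{1}{95894} - \frac{1}{11656044410880} = \frac{2473006}{47947} - \frac{1}{11656044410880} = \frac{28825467764372657333}{558872361368463360}$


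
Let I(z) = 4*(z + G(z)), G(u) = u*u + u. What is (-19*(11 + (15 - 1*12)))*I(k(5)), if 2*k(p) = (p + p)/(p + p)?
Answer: -1330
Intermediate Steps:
k(p) = ½ (k(p) = ((p + p)/(p + p))/2 = ((2*p)/((2*p)))/2 = ((2*p)*(1/(2*p)))/2 = (½)*1 = ½)
G(u) = u + u² (G(u) = u² + u = u + u²)
I(z) = 4*z + 4*z*(1 + z) (I(z) = 4*(z + z*(1 + z)) = 4*z + 4*z*(1 + z))
(-19*(11 + (15 - 1*12)))*I(k(5)) = (-19*(11 + (15 - 1*12)))*(4*(½)*(2 + ½)) = (-19*(11 + (15 - 12)))*(4*(½)*(5/2)) = -19*(11 + 3)*5 = -19*14*5 = -266*5 = -1330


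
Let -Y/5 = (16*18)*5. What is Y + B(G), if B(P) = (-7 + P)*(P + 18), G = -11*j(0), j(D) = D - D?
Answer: -7326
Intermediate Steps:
j(D) = 0
Y = -7200 (Y = -5*16*18*5 = -1440*5 = -5*1440 = -7200)
G = 0 (G = -11*0 = 0)
B(P) = (-7 + P)*(18 + P)
Y + B(G) = -7200 + (-126 + 0² + 11*0) = -7200 + (-126 + 0 + 0) = -7200 - 126 = -7326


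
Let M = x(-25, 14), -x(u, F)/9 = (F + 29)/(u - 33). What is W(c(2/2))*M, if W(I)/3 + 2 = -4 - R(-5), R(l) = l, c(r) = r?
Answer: -1161/58 ≈ -20.017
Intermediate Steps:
x(u, F) = -9*(29 + F)/(-33 + u) (x(u, F) = -9*(F + 29)/(u - 33) = -9*(29 + F)/(-33 + u))
W(I) = -3 (W(I) = -6 + 3*(-4 - 1*(-5)) = -6 + 3*(-4 + 5) = -6 + 3*1 = -6 + 3 = -3)
M = 387/58 (M = 9*(-29 - 1*14)/(-33 - 25) = 9*(-29 - 14)/(-58) = 9*(-1/58)*(-43) = 387/58 ≈ 6.6724)
W(c(2/2))*M = -3*387/58 = -1161/58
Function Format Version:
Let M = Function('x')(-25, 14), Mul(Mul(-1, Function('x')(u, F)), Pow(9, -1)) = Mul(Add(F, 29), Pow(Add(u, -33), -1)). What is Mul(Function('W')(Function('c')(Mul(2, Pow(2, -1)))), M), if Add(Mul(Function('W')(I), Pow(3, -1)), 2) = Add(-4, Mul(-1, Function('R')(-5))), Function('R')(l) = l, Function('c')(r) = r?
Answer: Rational(-1161, 58) ≈ -20.017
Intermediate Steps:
Function('x')(u, F) = Mul(-9, Pow(Add(-33, u), -1), Add(29, F)) (Function('x')(u, F) = Mul(-9, Mul(Add(F, 29), Pow(Add(u, -33), -1))) = Mul(-9, Mul(Add(29, F), Pow(Add(-33, u), -1))) = Mul(-9, Mul(Pow(Add(-33, u), -1), Add(29, F))) = Mul(-9, Pow(Add(-33, u), -1), Add(29, F)))
Function('W')(I) = -3 (Function('W')(I) = Add(-6, Mul(3, Add(-4, Mul(-1, -5)))) = Add(-6, Mul(3, Add(-4, 5))) = Add(-6, Mul(3, 1)) = Add(-6, 3) = -3)
M = Rational(387, 58) (M = Mul(9, Pow(Add(-33, -25), -1), Add(-29, Mul(-1, 14))) = Mul(9, Pow(-58, -1), Add(-29, -14)) = Mul(9, Rational(-1, 58), -43) = Rational(387, 58) ≈ 6.6724)
Mul(Function('W')(Function('c')(Mul(2, Pow(2, -1)))), M) = Mul(-3, Rational(387, 58)) = Rational(-1161, 58)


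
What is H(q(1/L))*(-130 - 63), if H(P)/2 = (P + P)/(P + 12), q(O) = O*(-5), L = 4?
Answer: 3860/43 ≈ 89.767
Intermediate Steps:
q(O) = -5*O
H(P) = 4*P/(12 + P) (H(P) = 2*((P + P)/(P + 12)) = 2*((2*P)/(12 + P)) = 2*(2*P/(12 + P)) = 4*P/(12 + P))
H(q(1/L))*(-130 - 63) = (4*(-5/4)/(12 - 5/4))*(-130 - 63) = (4*(-5*¼)/(12 - 5*¼))*(-193) = (4*(-5/4)/(12 - 5/4))*(-193) = (4*(-5/4)/(43/4))*(-193) = (4*(-5/4)*(4/43))*(-193) = -20/43*(-193) = 3860/43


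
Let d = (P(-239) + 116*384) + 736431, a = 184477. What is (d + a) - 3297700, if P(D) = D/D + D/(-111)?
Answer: -258879178/111 ≈ -2.3322e+6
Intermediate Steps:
P(D) = 1 - D/111 (P(D) = 1 + D*(-1/111) = 1 - D/111)
d = 86688575/111 (d = ((1 - 1/111*(-239)) + 116*384) + 736431 = ((1 + 239/111) + 44544) + 736431 = (350/111 + 44544) + 736431 = 4944734/111 + 736431 = 86688575/111 ≈ 7.8098e+5)
(d + a) - 3297700 = (86688575/111 + 184477) - 3297700 = 107165522/111 - 3297700 = -258879178/111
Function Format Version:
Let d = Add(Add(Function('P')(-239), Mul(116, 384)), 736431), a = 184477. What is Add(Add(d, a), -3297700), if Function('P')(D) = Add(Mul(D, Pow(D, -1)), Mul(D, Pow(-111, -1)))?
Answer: Rational(-258879178, 111) ≈ -2.3322e+6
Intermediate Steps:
Function('P')(D) = Add(1, Mul(Rational(-1, 111), D)) (Function('P')(D) = Add(1, Mul(D, Rational(-1, 111))) = Add(1, Mul(Rational(-1, 111), D)))
d = Rational(86688575, 111) (d = Add(Add(Add(1, Mul(Rational(-1, 111), -239)), Mul(116, 384)), 736431) = Add(Add(Add(1, Rational(239, 111)), 44544), 736431) = Add(Add(Rational(350, 111), 44544), 736431) = Add(Rational(4944734, 111), 736431) = Rational(86688575, 111) ≈ 7.8098e+5)
Add(Add(d, a), -3297700) = Add(Add(Rational(86688575, 111), 184477), -3297700) = Add(Rational(107165522, 111), -3297700) = Rational(-258879178, 111)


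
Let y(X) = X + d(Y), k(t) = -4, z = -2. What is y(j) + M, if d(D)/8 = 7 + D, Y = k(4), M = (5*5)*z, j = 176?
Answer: 150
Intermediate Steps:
M = -50 (M = (5*5)*(-2) = 25*(-2) = -50)
Y = -4
d(D) = 56 + 8*D (d(D) = 8*(7 + D) = 56 + 8*D)
y(X) = 24 + X (y(X) = X + (56 + 8*(-4)) = X + (56 - 32) = X + 24 = 24 + X)
y(j) + M = (24 + 176) - 50 = 200 - 50 = 150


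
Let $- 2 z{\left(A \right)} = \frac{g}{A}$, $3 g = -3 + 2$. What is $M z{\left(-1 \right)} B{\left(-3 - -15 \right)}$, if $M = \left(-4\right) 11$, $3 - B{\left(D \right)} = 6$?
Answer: $-22$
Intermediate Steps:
$g = - \frac{1}{3}$ ($g = \frac{-3 + 2}{3} = \frac{1}{3} \left(-1\right) = - \frac{1}{3} \approx -0.33333$)
$B{\left(D \right)} = -3$ ($B{\left(D \right)} = 3 - 6 = -3$)
$M = -44$
$z{\left(A \right)} = \frac{1}{6 A}$ ($z{\left(A \right)} = - \frac{\left(- \frac{1}{3}\right) \frac{1}{A}}{2} = \frac{1}{6 A}$)
$M z{\left(-1 \right)} B{\left(-3 - -15 \right)} = - 44 \frac{1}{6 \left(-1\right)} \left(-3\right) = - 44 \cdot \frac{1}{6} \left(-1\right) \left(-3\right) = \left(-44\right) \left(- \frac{1}{6}\right) \left(-3\right) = \frac{22}{3} \left(-3\right) = -22$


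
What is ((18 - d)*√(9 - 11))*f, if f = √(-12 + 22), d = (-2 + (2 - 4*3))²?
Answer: -252*I*√5 ≈ -563.49*I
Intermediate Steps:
d = 144 (d = (-2 + (2 - 1*12))² = (-2 + (2 - 12))² = (-2 - 10)² = (-12)² = 144)
f = √10 ≈ 3.1623
((18 - d)*√(9 - 11))*f = ((18 - 1*144)*√(9 - 11))*√10 = ((18 - 144)*√(-2))*√10 = (-126*I*√2)*√10 = -252*I*√5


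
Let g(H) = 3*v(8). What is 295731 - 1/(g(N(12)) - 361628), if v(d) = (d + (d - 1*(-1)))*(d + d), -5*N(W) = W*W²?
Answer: 106703293573/360812 ≈ 2.9573e+5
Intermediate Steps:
N(W) = -W³/5 (N(W) = -W*W²/5 = -W³/5)
v(d) = 2*d*(1 + 2*d) (v(d) = (d + (d + 1))*(2*d) = (d + (1 + d))*(2*d) = (1 + 2*d)*(2*d) = 2*d*(1 + 2*d))
g(H) = 816 (g(H) = 3*(2*8*(1 + 2*8)) = 3*(2*8*(1 + 16)) = 3*(2*8*17) = 3*272 = 816)
295731 - 1/(g(N(12)) - 361628) = 295731 - 1/(816 - 361628) = 295731 - 1/(-360812) = 295731 - 1*(-1/360812) = 295731 + 1/360812 = 106703293573/360812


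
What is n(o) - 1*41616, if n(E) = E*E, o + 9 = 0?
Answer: -41535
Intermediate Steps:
o = -9 (o = -9 + 0 = -9)
n(E) = E²
n(o) - 1*41616 = (-9)² - 1*41616 = 81 - 41616 = -41535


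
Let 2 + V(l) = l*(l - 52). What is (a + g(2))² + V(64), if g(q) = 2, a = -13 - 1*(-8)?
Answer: 775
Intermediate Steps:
a = -5 (a = -13 + 8 = -5)
V(l) = -2 + l*(-52 + l) (V(l) = -2 + l*(l - 52) = -2 + l*(-52 + l))
(a + g(2))² + V(64) = (-5 + 2)² + (-2 + 64² - 52*64) = (-3)² + (-2 + 4096 - 3328) = 9 + 766 = 775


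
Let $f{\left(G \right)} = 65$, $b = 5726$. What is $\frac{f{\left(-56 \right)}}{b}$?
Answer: $\frac{65}{5726} \approx 0.011352$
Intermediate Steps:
$\frac{f{\left(-56 \right)}}{b} = \frac{65}{5726}$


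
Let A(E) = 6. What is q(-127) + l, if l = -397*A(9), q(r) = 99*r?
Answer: -14955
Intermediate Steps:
l = -2382 (l = -397*6 = -2382)
q(-127) + l = 99*(-127) - 2382 = -12573 - 2382 = -14955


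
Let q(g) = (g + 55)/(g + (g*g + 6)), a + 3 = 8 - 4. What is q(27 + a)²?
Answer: 6889/669124 ≈ 0.010296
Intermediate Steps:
a = 1 (a = -3 + (8 - 4) = -3 + 4 = 1)
q(g) = (55 + g)/(6 + g + g²) (q(g) = (55 + g)/(g + (g² + 6)) = (55 + g)/(g + (6 + g²)) = (55 + g)/(6 + g + g²))
q(27 + a)² = ((55 + (27 + 1))/(6 + (27 + 1) + (27 + 1)²))² = ((55 + 28)/(6 + 28 + 28²))² = (83/(6 + 28 + 784))² = (83/818)² = 6889/669124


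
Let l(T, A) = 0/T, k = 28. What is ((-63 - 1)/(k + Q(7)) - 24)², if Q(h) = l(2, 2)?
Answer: 33856/49 ≈ 690.94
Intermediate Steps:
l(T, A) = 0
Q(h) = 0
((-63 - 1)/(k + Q(7)) - 24)² = ((-63 - 1)/(28 + 0) - 24)² = (-64/28 - 24)² = (-64*1/28 - 24)² = (-16/7 - 24)² = (-184/7)² = 33856/49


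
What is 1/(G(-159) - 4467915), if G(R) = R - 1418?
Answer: -1/4469492 ≈ -2.2374e-7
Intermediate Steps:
G(R) = -1418 + R
1/(G(-159) - 4467915) = 1/((-1418 - 159) - 4467915) = 1/(-1577 - 4467915) = 1/(-4469492) = -1/4469492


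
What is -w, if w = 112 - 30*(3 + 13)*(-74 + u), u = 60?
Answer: -6832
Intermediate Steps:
w = 6832 (w = 112 - 30*(3 + 13)*(-74 + 60) = 112 - 480*(-14) = 112 - 30*(-224) = 112 + 6720 = 6832)
-w = -1*6832 = -6832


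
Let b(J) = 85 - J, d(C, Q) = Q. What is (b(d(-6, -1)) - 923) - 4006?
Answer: -4843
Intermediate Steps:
(b(d(-6, -1)) - 923) - 4006 = ((85 - 1*(-1)) - 923) - 4006 = ((85 + 1) - 923) - 4006 = (86 - 923) - 4006 = -837 - 4006 = -4843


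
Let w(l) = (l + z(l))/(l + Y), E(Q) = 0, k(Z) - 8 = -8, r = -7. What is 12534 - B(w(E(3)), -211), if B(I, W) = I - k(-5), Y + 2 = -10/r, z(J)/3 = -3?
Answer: 50073/4 ≈ 12518.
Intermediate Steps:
k(Z) = 0 (k(Z) = 8 - 8 = 0)
z(J) = -9 (z(J) = 3*(-3) = -9)
Y = -4/7 (Y = -2 - 10/(-7) = -2 - 10*(-1/7) = -2 + 10/7 = -4/7 ≈ -0.57143)
w(l) = (-9 + l)/(-4/7 + l) (w(l) = (l - 9)/(l - 4/7) = (-9 + l)/(-4/7 + l))
B(I, W) = I (B(I, W) = I - 1*0 = I + 0 = I)
12534 - B(w(E(3)), -211) = 12534 - 7*(-9 + 0)/(-4 + 7*0) = 12534 - 7*(-9)/(-4 + 0) = 12534 - 7*(-9)/(-4) = 12534 - 7*(-1)*(-9)/4 = 12534 - 1*63/4 = 12534 - 63/4 = 50073/4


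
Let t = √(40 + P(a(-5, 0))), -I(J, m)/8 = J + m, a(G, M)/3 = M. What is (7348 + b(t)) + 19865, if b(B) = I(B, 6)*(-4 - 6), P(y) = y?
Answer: 27693 + 160*√10 ≈ 28199.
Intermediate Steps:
a(G, M) = 3*M
I(J, m) = -8*J - 8*m (I(J, m) = -8*(J + m) = -8*J - 8*m)
t = 2*√10 (t = √(40 + 3*0) = √(40 + 0) = √40 = 2*√10 ≈ 6.3246)
b(B) = 480 + 80*B (b(B) = (-8*B - 8*6)*(-4 - 6) = (-8*B - 48)*(-10) = (-48 - 8*B)*(-10) = 480 + 80*B)
(7348 + b(t)) + 19865 = (7348 + (480 + 80*(2*√10))) + 19865 = (7348 + (480 + 160*√10)) + 19865 = (7828 + 160*√10) + 19865 = 27693 + 160*√10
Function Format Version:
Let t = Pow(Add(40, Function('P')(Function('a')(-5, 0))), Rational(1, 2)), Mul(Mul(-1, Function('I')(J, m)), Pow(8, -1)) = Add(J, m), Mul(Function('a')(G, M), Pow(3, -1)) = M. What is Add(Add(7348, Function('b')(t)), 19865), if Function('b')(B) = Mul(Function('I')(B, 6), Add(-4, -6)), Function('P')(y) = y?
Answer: Add(27693, Mul(160, Pow(10, Rational(1, 2)))) ≈ 28199.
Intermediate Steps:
Function('a')(G, M) = Mul(3, M)
Function('I')(J, m) = Add(Mul(-8, J), Mul(-8, m)) (Function('I')(J, m) = Mul(-8, Add(J, m)) = Add(Mul(-8, J), Mul(-8, m)))
t = Mul(2, Pow(10, Rational(1, 2))) (t = Pow(Add(40, Mul(3, 0)), Rational(1, 2)) = Pow(Add(40, 0), Rational(1, 2)) = Pow(40, Rational(1, 2)) = Mul(2, Pow(10, Rational(1, 2))) ≈ 6.3246)
Function('b')(B) = Add(480, Mul(80, B)) (Function('b')(B) = Mul(Add(Mul(-8, B), Mul(-8, 6)), Add(-4, -6)) = Mul(Add(Mul(-8, B), -48), -10) = Mul(Add(-48, Mul(-8, B)), -10) = Add(480, Mul(80, B)))
Add(Add(7348, Function('b')(t)), 19865) = Add(Add(7348, Add(480, Mul(80, Mul(2, Pow(10, Rational(1, 2)))))), 19865) = Add(Add(7348, Add(480, Mul(160, Pow(10, Rational(1, 2))))), 19865) = Add(Add(7828, Mul(160, Pow(10, Rational(1, 2)))), 19865) = Add(27693, Mul(160, Pow(10, Rational(1, 2))))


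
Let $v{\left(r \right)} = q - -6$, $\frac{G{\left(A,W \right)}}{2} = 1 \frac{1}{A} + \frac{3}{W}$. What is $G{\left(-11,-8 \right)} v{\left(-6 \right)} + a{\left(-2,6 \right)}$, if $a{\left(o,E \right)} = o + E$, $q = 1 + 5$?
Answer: $- \frac{79}{11} \approx -7.1818$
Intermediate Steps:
$q = 6$
$G{\left(A,W \right)} = \frac{2}{A} + \frac{6}{W}$ ($G{\left(A,W \right)} = 2 \left(1 \frac{1}{A} + \frac{3}{W}\right) = 2 \left(\frac{1}{A} + \frac{3}{W}\right) = \frac{2}{A} + \frac{6}{W}$)
$a{\left(o,E \right)} = E + o$
$v{\left(r \right)} = 12$ ($v{\left(r \right)} = 6 - -6 = 6 + 6 = 12$)
$G{\left(-11,-8 \right)} v{\left(-6 \right)} + a{\left(-2,6 \right)} = \left(\frac{2}{-11} + \frac{6}{-8}\right) 12 + \left(6 - 2\right) = \left(2 \left(- \frac{1}{11}\right) + 6 \left(- \frac{1}{8}\right)\right) 12 + 4 = \left(- \frac{2}{11} - \frac{3}{4}\right) 12 + 4 = \left(- \frac{41}{44}\right) 12 + 4 = - \frac{123}{11} + 4 = - \frac{79}{11}$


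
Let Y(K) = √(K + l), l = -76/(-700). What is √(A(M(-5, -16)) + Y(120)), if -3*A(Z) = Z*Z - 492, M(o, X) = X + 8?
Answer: √(1572900 + 315*√147133)/105 ≈ 12.395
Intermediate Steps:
M(o, X) = 8 + X
A(Z) = 164 - Z²/3 (A(Z) = -(Z*Z - 492)/3 = -(Z² - 492)/3 = -(-492 + Z²)/3 = 164 - Z²/3)
l = 19/175 (l = -76*(-1/700) = 19/175 ≈ 0.10857)
Y(K) = √(19/175 + K) (Y(K) = √(K + 19/175) = √(19/175 + K))
√(A(M(-5, -16)) + Y(120)) = √((164 - (8 - 16)²/3) + √(133 + 1225*120)/35) = √((164 - ⅓*(-8)²) + √(133 + 147000)/35) = √((164 - ⅓*64) + √147133/35) = √((164 - 64/3) + √147133/35) = √(428/3 + √147133/35)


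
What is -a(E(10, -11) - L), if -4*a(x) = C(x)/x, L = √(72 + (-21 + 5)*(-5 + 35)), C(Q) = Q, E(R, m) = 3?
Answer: ¼ ≈ 0.25000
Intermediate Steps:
L = 2*I*√102 (L = √(72 - 16*30) = √(72 - 480) = √(-408) = 2*I*√102 ≈ 20.199*I)
a(x) = -¼ (a(x) = -x/(4*x) = -¼*1 = -¼)
-a(E(10, -11) - L) = -1*(-¼) = ¼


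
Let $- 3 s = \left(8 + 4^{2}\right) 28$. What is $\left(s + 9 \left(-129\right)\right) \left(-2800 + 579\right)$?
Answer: $3076085$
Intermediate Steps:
$s = -224$ ($s = - \frac{\left(8 + 4^{2}\right) 28}{3} = - \frac{\left(8 + 16\right) 28}{3} = - \frac{24 \cdot 28}{3} = \left(- \frac{1}{3}\right) 672 = -224$)
$\left(s + 9 \left(-129\right)\right) \left(-2800 + 579\right) = \left(-224 + 9 \left(-129\right)\right) \left(-2800 + 579\right) = \left(-224 - 1161\right) \left(-2221\right) = \left(-1385\right) \left(-2221\right) = 3076085$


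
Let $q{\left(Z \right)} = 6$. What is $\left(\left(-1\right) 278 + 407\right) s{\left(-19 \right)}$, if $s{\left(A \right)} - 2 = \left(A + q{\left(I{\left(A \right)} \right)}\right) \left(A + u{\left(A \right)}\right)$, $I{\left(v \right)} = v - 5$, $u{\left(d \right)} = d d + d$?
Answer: $-541413$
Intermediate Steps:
$u{\left(d \right)} = d + d^{2}$ ($u{\left(d \right)} = d^{2} + d = d + d^{2}$)
$I{\left(v \right)} = -5 + v$ ($I{\left(v \right)} = v - 5 = -5 + v$)
$s{\left(A \right)} = 2 + \left(6 + A\right) \left(A + A \left(1 + A\right)\right)$ ($s{\left(A \right)} = 2 + \left(A + 6\right) \left(A + A \left(1 + A\right)\right) = 2 + \left(6 + A\right) \left(A + A \left(1 + A\right)\right)$)
$\left(\left(-1\right) 278 + 407\right) s{\left(-19 \right)} = \left(\left(-1\right) 278 + 407\right) \left(2 + \left(-19\right)^{3} + 8 \left(-19\right)^{2} + 12 \left(-19\right)\right) = \left(-278 + 407\right) \left(2 - 6859 + 8 \cdot 361 - 228\right) = 129 \left(2 - 6859 + 2888 - 228\right) = 129 \left(-4197\right) = -541413$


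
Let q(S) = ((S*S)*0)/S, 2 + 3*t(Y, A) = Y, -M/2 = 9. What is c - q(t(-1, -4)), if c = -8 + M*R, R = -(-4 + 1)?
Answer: -62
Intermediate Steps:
M = -18 (M = -2*9 = -18)
t(Y, A) = -⅔ + Y/3
R = 3 (R = -1*(-3) = 3)
q(S) = 0 (q(S) = (S²*0)/S = 0/S = 0)
c = -62 (c = -8 - 18*3 = -8 - 54 = -62)
c - q(t(-1, -4)) = -62 - 1*0 = -62 + 0 = -62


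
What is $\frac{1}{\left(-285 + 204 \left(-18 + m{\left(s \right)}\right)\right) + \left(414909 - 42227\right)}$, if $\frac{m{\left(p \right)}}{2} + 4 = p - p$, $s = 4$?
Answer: $\frac{1}{367093} \approx 2.7241 \cdot 10^{-6}$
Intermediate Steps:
$m{\left(p \right)} = -8$ ($m{\left(p \right)} = -8 + 2 \left(p - p\right) = -8 + 2 \cdot 0 = -8 + 0 = -8$)
$\frac{1}{\left(-285 + 204 \left(-18 + m{\left(s \right)}\right)\right) + \left(414909 - 42227\right)} = \frac{1}{\left(-285 + 204 \left(-18 - 8\right)\right) + \left(414909 - 42227\right)} = \frac{1}{\left(-285 + 204 \left(-26\right)\right) + \left(414909 - 42227\right)} = \frac{1}{\left(-285 - 5304\right) + 372682} = \frac{1}{-5589 + 372682} = \frac{1}{367093}$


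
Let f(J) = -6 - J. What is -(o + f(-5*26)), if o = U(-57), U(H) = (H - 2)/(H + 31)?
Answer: -3283/26 ≈ -126.27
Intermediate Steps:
U(H) = (-2 + H)/(31 + H)
o = 59/26 (o = (-2 - 57)/(31 - 57) = -59/(-26) = -1/26*(-59) = 59/26 ≈ 2.2692)
-(o + f(-5*26)) = -(59/26 + (-6 - (-5)*26)) = -(59/26 + (-6 - 1*(-130))) = -(59/26 + (-6 + 130)) = -(59/26 + 124) = -1*3283/26 = -3283/26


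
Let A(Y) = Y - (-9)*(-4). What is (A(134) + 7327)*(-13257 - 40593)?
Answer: -399836250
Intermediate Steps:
A(Y) = -36 + Y (A(Y) = Y - 3*12 = Y - 36 = -36 + Y)
(A(134) + 7327)*(-13257 - 40593) = ((-36 + 134) + 7327)*(-13257 - 40593) = (98 + 7327)*(-53850) = 7425*(-53850) = -399836250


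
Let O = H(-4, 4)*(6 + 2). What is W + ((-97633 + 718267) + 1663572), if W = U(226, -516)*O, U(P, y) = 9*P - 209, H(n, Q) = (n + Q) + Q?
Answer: 2342606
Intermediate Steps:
H(n, Q) = n + 2*Q (H(n, Q) = (Q + n) + Q = n + 2*Q)
U(P, y) = -209 + 9*P
O = 32 (O = (-4 + 2*4)*(6 + 2) = (-4 + 8)*8 = 4*8 = 32)
W = 58400 (W = (-209 + 9*226)*32 = (-209 + 2034)*32 = 1825*32 = 58400)
W + ((-97633 + 718267) + 1663572) = 58400 + ((-97633 + 718267) + 1663572) = 58400 + (620634 + 1663572) = 58400 + 2284206 = 2342606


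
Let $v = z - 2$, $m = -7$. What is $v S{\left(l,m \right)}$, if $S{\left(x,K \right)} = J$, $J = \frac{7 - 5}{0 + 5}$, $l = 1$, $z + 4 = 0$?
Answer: $- \frac{12}{5} \approx -2.4$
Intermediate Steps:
$z = -4$ ($z = -4 + 0 = -4$)
$J = \frac{2}{5} \approx 0.4$
$v = -6$ ($v = -4 - 2 = -6$)
$S{\left(x,K \right)} = \frac{2}{5}$
$v S{\left(l,m \right)} = \left(-6\right) \frac{2}{5} = - \frac{12}{5}$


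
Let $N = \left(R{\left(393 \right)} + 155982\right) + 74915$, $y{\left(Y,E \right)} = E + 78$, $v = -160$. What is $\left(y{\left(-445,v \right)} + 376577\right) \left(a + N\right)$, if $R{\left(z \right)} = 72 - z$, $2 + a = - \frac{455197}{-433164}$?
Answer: $\frac{37603120082817835}{433164} \approx 8.681 \cdot 10^{10}$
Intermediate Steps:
$y{\left(Y,E \right)} = 78 + E$
$a = - \frac{411131}{433164}$ ($a = -2 - \frac{455197}{-433164} = -2 - - \frac{455197}{433164} = -2 + \frac{455197}{433164} = - \frac{411131}{433164} \approx -0.94913$)
$N = 230576$ ($N = \left(\left(72 - 393\right) + 155982\right) + 74915 = \left(-321 + 155982\right) + 74915 = 155661 + 74915 = 230576$)
$\left(y{\left(-445,v \right)} + 376577\right) \left(a + N\right) = \left(\left(78 - 160\right) + 376577\right) \left(- \frac{411131}{433164} + 230576\right) = \left(-82 + 376577\right) \frac{99876811333}{433164} = 376495 \cdot \frac{99876811333}{433164} = \frac{37603120082817835}{433164}$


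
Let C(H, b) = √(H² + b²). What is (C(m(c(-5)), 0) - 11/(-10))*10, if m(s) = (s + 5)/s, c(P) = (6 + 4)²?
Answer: 43/2 ≈ 21.500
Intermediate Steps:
c(P) = 100 (c(P) = 10² = 100)
m(s) = (5 + s)/s
(C(m(c(-5)), 0) - 11/(-10))*10 = (√(((5 + 100)/100)² + 0²) - 11/(-10))*10 = (√(((1/100)*105)² + 0) - 11*(-⅒))*10 = (√((21/20)² + 0) + 11/10)*10 = (√(441/400 + 0) + 11/10)*10 = (√(441/400) + 11/10)*10 = (21/20 + 11/10)*10 = (43/20)*10 = 43/2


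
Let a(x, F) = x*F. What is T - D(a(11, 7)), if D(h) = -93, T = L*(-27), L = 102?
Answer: -2661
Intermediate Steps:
a(x, F) = F*x
T = -2754 (T = 102*(-27) = -2754)
T - D(a(11, 7)) = -2754 - 1*(-93) = -2754 + 93 = -2661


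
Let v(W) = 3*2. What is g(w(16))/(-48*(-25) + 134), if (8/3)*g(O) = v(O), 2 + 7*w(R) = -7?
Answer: 9/5336 ≈ 0.0016867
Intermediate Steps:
w(R) = -9/7 (w(R) = -2/7 + (⅐)*(-7) = -2/7 - 1 = -9/7)
v(W) = 6
g(O) = 9/4 (g(O) = (3/8)*6 = 9/4)
g(w(16))/(-48*(-25) + 134) = 9/(4*(-48*(-25) + 134)) = 9/(4*(1200 + 134)) = (9/4)/1334 = (9/4)*(1/1334) = 9/5336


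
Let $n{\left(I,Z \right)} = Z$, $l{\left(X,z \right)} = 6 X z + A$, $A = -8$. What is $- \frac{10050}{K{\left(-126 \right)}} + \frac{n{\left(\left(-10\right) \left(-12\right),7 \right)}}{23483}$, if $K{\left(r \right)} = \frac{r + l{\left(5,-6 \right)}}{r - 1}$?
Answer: $- \frac{14986262426}{3686831} \approx -4064.8$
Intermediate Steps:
$l{\left(X,z \right)} = -8 + 6 X z$ ($l{\left(X,z \right)} = 6 X z - 8 = -8 + 6 X z$)
$K{\left(r \right)} = \frac{-188 + r}{-1 + r}$ ($K{\left(r \right)} = \frac{r + \left(-8 + 6 \cdot 5 \left(-6\right)\right)}{r - 1} = \frac{r - 188}{-1 + r} = \frac{-188 + r}{-1 + r}$)
$- \frac{10050}{K{\left(-126 \right)}} + \frac{n{\left(\left(-10\right) \left(-12\right),7 \right)}}{23483} = - \frac{10050}{\frac{1}{-1 - 126} \left(-188 - 126\right)} + \frac{7}{23483} = - \frac{10050}{\frac{1}{-127} \left(-314\right)} + 7 \cdot \frac{1}{23483} = - \frac{10050}{\left(- \frac{1}{127}\right) \left(-314\right)} + \frac{7}{23483} = - \frac{10050}{\frac{314}{127}} + \frac{7}{23483} = \left(-10050\right) \frac{127}{314} + \frac{7}{23483} = - \frac{638175}{157} + \frac{7}{23483} = - \frac{14986262426}{3686831}$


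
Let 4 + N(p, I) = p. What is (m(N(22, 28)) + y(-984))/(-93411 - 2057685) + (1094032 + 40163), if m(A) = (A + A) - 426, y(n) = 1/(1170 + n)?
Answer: 453795793028459/400103856 ≈ 1.1342e+6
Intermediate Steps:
N(p, I) = -4 + p
m(A) = -426 + 2*A (m(A) = 2*A - 426 = -426 + 2*A)
(m(N(22, 28)) + y(-984))/(-93411 - 2057685) + (1094032 + 40163) = ((-426 + 2*(-4 + 22)) + 1/(1170 - 984))/(-93411 - 2057685) + (1094032 + 40163) = ((-426 + 2*18) + 1/186)/(-2151096) + 1134195 = ((-426 + 36) + 1/186)*(-1/2151096) + 1134195 = (-390 + 1/186)*(-1/2151096) + 1134195 = -72539/186*(-1/2151096) + 1134195 = 72539/400103856 + 1134195 = 453795793028459/400103856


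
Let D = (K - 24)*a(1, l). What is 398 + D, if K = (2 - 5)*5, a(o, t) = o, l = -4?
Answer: 359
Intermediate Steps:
K = -15 (K = -3*5 = -15)
D = -39 (D = (-15 - 24)*1 = -39*1 = -39)
398 + D = 398 - 39 = 359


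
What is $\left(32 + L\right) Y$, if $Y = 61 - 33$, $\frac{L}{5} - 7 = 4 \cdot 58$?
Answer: $34356$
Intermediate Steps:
$L = 1195$ ($L = 35 + 5 \cdot 4 \cdot 58 = 35 + 5 \cdot 232 = 35 + 1160 = 1195$)
$Y = 28$ ($Y = 61 - 33 = 28$)
$\left(32 + L\right) Y = \left(32 + 1195\right) 28 = 1227 \cdot 28 = 34356$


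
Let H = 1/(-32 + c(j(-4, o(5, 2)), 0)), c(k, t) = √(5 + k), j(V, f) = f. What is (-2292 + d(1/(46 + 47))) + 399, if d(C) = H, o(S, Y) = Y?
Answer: -1925213/1017 - √7/1017 ≈ -1893.0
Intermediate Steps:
H = 1/(-32 + √7) (H = 1/(-32 + √(5 + 2)) = 1/(-32 + √7) ≈ -0.034067)
d(C) = -32/1017 - √7/1017
(-2292 + d(1/(46 + 47))) + 399 = (-2292 + (-32/1017 - √7/1017)) + 399 = (-2330996/1017 - √7/1017) + 399 = -1925213/1017 - √7/1017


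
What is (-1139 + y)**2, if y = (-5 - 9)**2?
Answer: 889249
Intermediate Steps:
y = 196 (y = (-14)**2 = 196)
(-1139 + y)**2 = (-1139 + 196)**2 = (-943)**2 = 889249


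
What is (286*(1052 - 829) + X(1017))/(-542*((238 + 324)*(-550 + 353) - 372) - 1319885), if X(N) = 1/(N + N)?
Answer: 129724453/119779670718 ≈ 0.0010830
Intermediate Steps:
X(N) = 1/(2*N)
(286*(1052 - 829) + X(1017))/(-542*((238 + 324)*(-550 + 353) - 372) - 1319885) = (286*(1052 - 829) + (½)/1017)/(-542*((238 + 324)*(-550 + 353) - 372) - 1319885) = (286*223 + (½)*(1/1017))/(-542*(562*(-197) - 372) - 1319885) = (63778 + 1/2034)/(-542*(-110714 - 372) - 1319885) = 129724453/(2034*(-542*(-111086) - 1319885)) = 129724453/(2034*(60208612 - 1319885)) = (129724453/2034)/58888727 = (129724453/2034)*(1/58888727) = 129724453/119779670718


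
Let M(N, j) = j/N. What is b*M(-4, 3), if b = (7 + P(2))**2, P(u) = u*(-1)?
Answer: -75/4 ≈ -18.750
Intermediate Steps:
P(u) = -u
b = 25 (b = (7 - 1*2)**2 = (7 - 2)**2 = 5**2 = 25)
b*M(-4, 3) = 25*(3/(-4)) = 25*(3*(-1/4)) = 25*(-3/4) = -75/4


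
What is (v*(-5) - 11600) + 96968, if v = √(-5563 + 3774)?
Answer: 85368 - 5*I*√1789 ≈ 85368.0 - 211.48*I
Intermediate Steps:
v = I*√1789 (v = √(-1789) = I*√1789 ≈ 42.297*I)
(v*(-5) - 11600) + 96968 = ((I*√1789)*(-5) - 11600) + 96968 = (-5*I*√1789 - 11600) + 96968 = (-11600 - 5*I*√1789) + 96968 = 85368 - 5*I*√1789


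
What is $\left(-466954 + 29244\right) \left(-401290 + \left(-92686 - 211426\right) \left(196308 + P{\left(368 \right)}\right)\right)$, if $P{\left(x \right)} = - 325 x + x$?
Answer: $10259982717313420$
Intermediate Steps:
$P{\left(x \right)} = - 324 x$
$\left(-466954 + 29244\right) \left(-401290 + \left(-92686 - 211426\right) \left(196308 + P{\left(368 \right)}\right)\right) = \left(-466954 + 29244\right) \left(-401290 + \left(-92686 - 211426\right) \left(196308 - 119232\right)\right) = - 437710 \left(-401290 - 304112 \left(196308 - 119232\right)\right) = - 437710 \left(-401290 - 23439736512\right) = \left(-437710\right) \left(-23440137802\right) = 10259982717313420$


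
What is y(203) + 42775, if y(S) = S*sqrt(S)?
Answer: 42775 + 203*sqrt(203) ≈ 45667.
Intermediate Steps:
y(S) = S**(3/2)
y(203) + 42775 = 203**(3/2) + 42775 = 203*sqrt(203) + 42775 = 42775 + 203*sqrt(203)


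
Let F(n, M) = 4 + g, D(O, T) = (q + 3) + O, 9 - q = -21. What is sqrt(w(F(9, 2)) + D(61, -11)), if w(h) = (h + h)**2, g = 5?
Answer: sqrt(418) ≈ 20.445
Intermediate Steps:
q = 30 (q = 9 - 1*(-21) = 9 + 21 = 30)
D(O, T) = 33 + O (D(O, T) = (30 + 3) + O = 33 + O)
F(n, M) = 9 (F(n, M) = 4 + 5 = 9)
w(h) = 4*h**2 (w(h) = (2*h)**2 = 4*h**2)
sqrt(w(F(9, 2)) + D(61, -11)) = sqrt(4*9**2 + (33 + 61)) = sqrt(4*81 + 94) = sqrt(324 + 94) = sqrt(418)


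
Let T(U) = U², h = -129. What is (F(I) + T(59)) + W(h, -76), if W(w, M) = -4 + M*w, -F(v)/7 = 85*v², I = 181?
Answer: -19479514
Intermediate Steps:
F(v) = -595*v²
(F(I) + T(59)) + W(h, -76) = (-595*181² + 59²) + (-4 - 76*(-129)) = (-595*32761 + 3481) + (-4 + 9804) = (-19492795 + 3481) + 9800 = -19489314 + 9800 = -19479514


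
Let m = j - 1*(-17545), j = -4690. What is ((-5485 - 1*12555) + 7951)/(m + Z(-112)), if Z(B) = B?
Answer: -10089/12743 ≈ -0.79173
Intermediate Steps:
m = 12855 (m = -4690 - 1*(-17545) = -4690 + 17545 = 12855)
((-5485 - 1*12555) + 7951)/(m + Z(-112)) = ((-5485 - 1*12555) + 7951)/(12855 - 112) = ((-5485 - 12555) + 7951)/12743 = (-18040 + 7951)*(1/12743) = -10089*1/12743 = -10089/12743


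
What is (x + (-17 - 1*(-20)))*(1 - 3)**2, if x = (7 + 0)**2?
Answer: 208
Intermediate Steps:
x = 49 (x = 7**2 = 49)
(x + (-17 - 1*(-20)))*(1 - 3)**2 = (49 + (-17 - 1*(-20)))*(1 - 3)**2 = (49 + (-17 + 20))*(-2)**2 = (49 + 3)*4 = 52*4 = 208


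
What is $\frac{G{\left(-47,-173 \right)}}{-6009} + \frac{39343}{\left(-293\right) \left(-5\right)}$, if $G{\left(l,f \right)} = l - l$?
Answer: $\frac{39343}{1465} \approx 26.855$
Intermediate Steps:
$G{\left(l,f \right)} = 0$
$\frac{G{\left(-47,-173 \right)}}{-6009} + \frac{39343}{\left(-293\right) \left(-5\right)} = \frac{0}{-6009} + \frac{39343}{\left(-293\right) \left(-5\right)} = 0 \left(- \frac{1}{6009}\right) + \frac{39343}{1465} = 0 + 39343 \cdot \frac{1}{1465} = 0 + \frac{39343}{1465} = \frac{39343}{1465}$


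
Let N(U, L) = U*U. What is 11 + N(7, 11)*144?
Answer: 7067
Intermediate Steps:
N(U, L) = U²
11 + N(7, 11)*144 = 11 + 7²*144 = 11 + 49*144 = 11 + 7056 = 7067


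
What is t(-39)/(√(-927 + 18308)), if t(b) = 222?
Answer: 222*√17381/17381 ≈ 1.6839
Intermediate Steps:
t(-39)/(√(-927 + 18308)) = 222/(√(-927 + 18308)) = 222/(√17381) = 222*(√17381/17381) = 222*√17381/17381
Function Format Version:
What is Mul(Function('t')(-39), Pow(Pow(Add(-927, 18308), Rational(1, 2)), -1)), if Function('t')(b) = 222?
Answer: Mul(Rational(222, 17381), Pow(17381, Rational(1, 2))) ≈ 1.6839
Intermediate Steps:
Mul(Function('t')(-39), Pow(Pow(Add(-927, 18308), Rational(1, 2)), -1)) = Mul(222, Pow(Pow(Add(-927, 18308), Rational(1, 2)), -1)) = Mul(222, Pow(Pow(17381, Rational(1, 2)), -1)) = Mul(222, Mul(Rational(1, 17381), Pow(17381, Rational(1, 2)))) = Mul(Rational(222, 17381), Pow(17381, Rational(1, 2)))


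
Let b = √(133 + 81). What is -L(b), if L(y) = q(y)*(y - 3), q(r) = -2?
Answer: -6 + 2*√214 ≈ 23.257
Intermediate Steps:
b = √214 ≈ 14.629
L(y) = 6 - 2*y (L(y) = -2*(y - 3) = -2*(-3 + y) = 6 - 2*y)
-L(b) = -(6 - 2*√214) = -6 + 2*√214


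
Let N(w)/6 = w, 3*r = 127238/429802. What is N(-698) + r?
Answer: -2699952545/644703 ≈ -4187.9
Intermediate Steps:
r = 63619/644703 (r = (127238/429802)/3 = (127238*(1/429802))/3 = (⅓)*(63619/214901) = 63619/644703 ≈ 0.098680)
N(w) = 6*w
N(-698) + r = 6*(-698) + 63619/644703 = -4188 + 63619/644703 = -2699952545/644703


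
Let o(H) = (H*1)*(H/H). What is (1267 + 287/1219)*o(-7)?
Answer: -10813320/1219 ≈ -8870.6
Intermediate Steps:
o(H) = H (o(H) = H*1 = H)
(1267 + 287/1219)*o(-7) = (1267 + 287/1219)*(-7) = (1544760/1219)*(-7) = -10813320/1219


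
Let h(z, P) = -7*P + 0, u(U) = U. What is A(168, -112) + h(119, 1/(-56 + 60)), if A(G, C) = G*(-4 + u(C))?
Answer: -77959/4 ≈ -19490.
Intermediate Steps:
h(z, P) = -7*P
A(G, C) = G*(-4 + C)
A(168, -112) + h(119, 1/(-56 + 60)) = 168*(-4 - 112) - 7/(-56 + 60) = 168*(-116) - 7/4 = -19488 - 7*¼ = -19488 - 7/4 = -77959/4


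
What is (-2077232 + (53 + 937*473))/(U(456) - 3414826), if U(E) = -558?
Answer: 816989/1707692 ≈ 0.47842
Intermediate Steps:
(-2077232 + (53 + 937*473))/(U(456) - 3414826) = (-2077232 + (53 + 937*473))/(-558 - 3414826) = (-2077232 + (53 + 443201))/(-3415384) = (-2077232 + 443254)*(-1/3415384) = -1633978*(-1/3415384) = 816989/1707692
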